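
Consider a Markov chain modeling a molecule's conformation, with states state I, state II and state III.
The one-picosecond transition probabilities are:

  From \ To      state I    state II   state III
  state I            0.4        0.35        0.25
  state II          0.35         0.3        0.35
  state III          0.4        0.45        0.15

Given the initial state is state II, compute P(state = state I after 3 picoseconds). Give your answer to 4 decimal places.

0.3815

Propagate the distribution vector 3 picoseconds from state II.
After 0 picoseconds: (0.0000, 1.0000, 0.0000)
After 1 picosecond: (0.3500, 0.3000, 0.3500)
After 2 picoseconds: (0.3850, 0.3700, 0.2450)
After 3 picoseconds: (0.3815, 0.3560, 0.2625)
P(in state I after 3 picoseconds) = 0.3815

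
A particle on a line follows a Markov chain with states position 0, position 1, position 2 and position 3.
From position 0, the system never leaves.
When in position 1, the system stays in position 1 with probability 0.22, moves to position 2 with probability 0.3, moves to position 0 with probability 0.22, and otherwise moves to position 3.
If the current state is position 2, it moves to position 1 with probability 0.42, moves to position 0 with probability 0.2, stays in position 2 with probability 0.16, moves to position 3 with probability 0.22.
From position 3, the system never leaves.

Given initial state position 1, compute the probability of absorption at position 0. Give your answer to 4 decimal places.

0.4626

Let h(s) be the probability of absorption at position 0 starting from transient state s. Then h(position 0) = 1 and h(position 3) = 0. By first-step analysis:
h(position 1) = 0.22·1 + 0.22·h(position 1) + 0.3·h(position 2) + 0.26·0
h(position 2) = 0.2·1 + 0.42·h(position 1) + 0.16·h(position 2) + 0.22·0
Solving: h(position 1) = 0.4626, h(position 2) = 0.4694.
Starting from position 1, the probability is 0.4626.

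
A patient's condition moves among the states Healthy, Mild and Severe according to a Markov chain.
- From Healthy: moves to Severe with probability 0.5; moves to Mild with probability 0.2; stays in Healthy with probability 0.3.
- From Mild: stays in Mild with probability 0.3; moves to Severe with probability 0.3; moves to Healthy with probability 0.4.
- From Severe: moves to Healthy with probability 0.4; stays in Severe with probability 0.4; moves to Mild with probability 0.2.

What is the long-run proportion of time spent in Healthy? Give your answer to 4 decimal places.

Let the stationary distribution be π with π = πP and π_1 + π_2 + π_3 = 1.
π_1 = 0.3·π_1 + 0.4·π_2 + 0.4·π_3
π_2 = 0.2·π_1 + 0.3·π_2 + 0.2·π_3
Solving with the normalization constraint gives π = (0.3636, 0.2222, 0.4141).
So the stationary probability of Healthy is 0.3636.

0.3636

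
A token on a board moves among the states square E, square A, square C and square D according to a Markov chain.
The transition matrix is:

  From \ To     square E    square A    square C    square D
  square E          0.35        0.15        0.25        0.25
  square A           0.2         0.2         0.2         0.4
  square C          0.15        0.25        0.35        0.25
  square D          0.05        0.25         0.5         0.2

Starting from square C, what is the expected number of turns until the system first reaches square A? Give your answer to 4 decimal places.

Let t(s) be the expected number of turns to first reach square A from state s, with t(square A) = 0. Conditioning on the first turn:
t(square E) = 1 + 0.35·t(square E) + 0.25·t(square C) + 0.25·t(square D)
t(square C) = 1 + 0.15·t(square E) + 0.35·t(square C) + 0.25·t(square D)
t(square D) = 1 + 0.05·t(square E) + 0.5·t(square C) + 0.2·t(square D)
Solving: t(square E) = 4.8030, t(square C) = 4.2694, t(square D) = 4.2186.
Expected turns from square C to square A: 4.2694.

4.2694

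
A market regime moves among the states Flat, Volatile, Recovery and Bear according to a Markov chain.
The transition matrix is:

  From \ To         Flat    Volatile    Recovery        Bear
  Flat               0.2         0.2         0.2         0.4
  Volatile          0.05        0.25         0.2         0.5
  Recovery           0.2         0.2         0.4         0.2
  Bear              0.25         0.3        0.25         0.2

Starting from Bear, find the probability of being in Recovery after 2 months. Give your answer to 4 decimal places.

0.2600

Propagate the distribution vector 2 months from Bear.
After 0 months: (0.0000, 0.0000, 0.0000, 1.0000)
After 1 month: (0.2500, 0.3000, 0.2500, 0.2000)
After 2 months: (0.1650, 0.2350, 0.2600, 0.3400)
P(in Recovery after 2 months) = 0.2600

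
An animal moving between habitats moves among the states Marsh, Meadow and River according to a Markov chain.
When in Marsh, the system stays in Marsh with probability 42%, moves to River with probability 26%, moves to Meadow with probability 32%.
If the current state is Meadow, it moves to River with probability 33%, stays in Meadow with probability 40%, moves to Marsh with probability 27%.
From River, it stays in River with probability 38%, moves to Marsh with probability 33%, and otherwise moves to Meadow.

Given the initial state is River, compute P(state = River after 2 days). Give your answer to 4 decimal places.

0.3259

Sum over the intermediate state after 1 day:
P = P(River→Marsh)·P(Marsh→River) + P(River→Meadow)·P(Meadow→River) + P(River→River)·P(River→River)
  = 0.33×0.26 + 0.29×0.33 + 0.38×0.38
  = 0.0858 + 0.0957 + 0.1444 = 0.3259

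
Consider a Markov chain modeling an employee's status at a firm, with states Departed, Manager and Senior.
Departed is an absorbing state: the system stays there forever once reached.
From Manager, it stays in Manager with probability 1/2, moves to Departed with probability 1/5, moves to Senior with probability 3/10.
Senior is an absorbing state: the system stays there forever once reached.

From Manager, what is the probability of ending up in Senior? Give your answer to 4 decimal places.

0.6000

Let h(s) be the probability of absorption at Senior starting from transient state s. Then h(Senior) = 1 and h(Departed) = 0. By first-step analysis:
h(Manager) = 0.2·0 + 0.5·h(Manager) + 0.3·1
Solving: h(Manager) = 0.6000.
Starting from Manager, the probability is 0.6000.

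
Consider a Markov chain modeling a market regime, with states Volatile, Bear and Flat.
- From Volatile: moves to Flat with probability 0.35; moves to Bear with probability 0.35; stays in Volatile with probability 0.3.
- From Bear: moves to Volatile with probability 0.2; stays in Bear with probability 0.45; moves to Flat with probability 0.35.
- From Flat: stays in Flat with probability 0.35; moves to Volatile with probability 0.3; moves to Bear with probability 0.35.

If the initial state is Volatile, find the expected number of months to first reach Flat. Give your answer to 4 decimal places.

Let t(s) be the expected number of months to first reach Flat from state s, with t(Flat) = 0. Conditioning on the first month:
t(Volatile) = 1 + 0.3·t(Volatile) + 0.35·t(Bear)
t(Bear) = 1 + 0.2·t(Volatile) + 0.45·t(Bear)
Solving: t(Volatile) = 2.8571, t(Bear) = 2.8571.
Expected months from Volatile to Flat: 2.8571.

2.8571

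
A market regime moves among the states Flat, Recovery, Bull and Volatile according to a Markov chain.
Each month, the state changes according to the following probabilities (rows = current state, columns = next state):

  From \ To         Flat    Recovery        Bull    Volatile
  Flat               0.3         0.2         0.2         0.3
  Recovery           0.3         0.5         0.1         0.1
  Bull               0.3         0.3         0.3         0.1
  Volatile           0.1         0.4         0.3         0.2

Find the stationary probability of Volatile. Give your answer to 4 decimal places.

Let the stationary distribution be π with π = πP and π_1 + π_2 + π_3 + π_4 = 1.
π_1 = 0.3·π_1 + 0.3·π_2 + 0.3·π_3 + 0.1·π_4
π_2 = 0.2·π_1 + 0.5·π_2 + 0.3·π_3 + 0.4·π_4
π_3 = 0.2·π_1 + 0.1·π_2 + 0.3·π_3 + 0.3·π_4
Solving with the normalization constraint gives π = (0.2660, 0.3630, 0.2008, 0.1702).
So the stationary probability of Volatile is 0.1702.

0.1702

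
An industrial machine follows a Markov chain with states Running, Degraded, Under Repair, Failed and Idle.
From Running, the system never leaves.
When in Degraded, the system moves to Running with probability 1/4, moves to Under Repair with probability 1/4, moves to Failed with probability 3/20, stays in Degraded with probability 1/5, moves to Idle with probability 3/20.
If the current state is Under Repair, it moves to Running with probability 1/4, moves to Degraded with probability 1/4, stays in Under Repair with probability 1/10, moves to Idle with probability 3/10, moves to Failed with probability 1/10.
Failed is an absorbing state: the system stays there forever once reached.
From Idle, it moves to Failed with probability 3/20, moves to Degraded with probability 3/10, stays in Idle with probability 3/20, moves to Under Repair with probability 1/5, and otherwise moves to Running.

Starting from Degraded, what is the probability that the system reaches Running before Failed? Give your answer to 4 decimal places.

Let h(s) be the probability of absorption at Running starting from transient state s. Then h(Running) = 1 and h(Failed) = 0. By first-step analysis:
h(Degraded) = 0.25·1 + 0.2·h(Degraded) + 0.25·h(Under Repair) + 0.15·0 + 0.15·h(Idle)
h(Under Repair) = 0.25·1 + 0.25·h(Degraded) + 0.1·h(Under Repair) + 0.1·0 + 0.3·h(Idle)
h(Idle) = 0.2·1 + 0.3·h(Degraded) + 0.2·h(Under Repair) + 0.15·0 + 0.15·h(Idle)
Solving: h(Degraded) = 0.6333, h(Under Repair) = 0.6582, h(Idle) = 0.6137.
Starting from Degraded, the probability is 0.6333.

0.6333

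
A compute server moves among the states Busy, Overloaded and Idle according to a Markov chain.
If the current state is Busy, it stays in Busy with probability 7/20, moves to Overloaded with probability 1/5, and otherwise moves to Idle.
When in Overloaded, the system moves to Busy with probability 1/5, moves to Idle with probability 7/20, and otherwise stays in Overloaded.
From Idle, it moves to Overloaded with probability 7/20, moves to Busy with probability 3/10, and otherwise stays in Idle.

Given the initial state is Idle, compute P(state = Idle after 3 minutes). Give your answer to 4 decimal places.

Propagate the distribution vector 3 minutes from Idle.
After 0 minutes: (0.0000, 0.0000, 1.0000)
After 1 minute: (0.3000, 0.3500, 0.3500)
After 2 minutes: (0.2800, 0.3400, 0.3800)
After 3 minutes: (0.2800, 0.3420, 0.3780)
P(in Idle after 3 minutes) = 0.3780

0.3780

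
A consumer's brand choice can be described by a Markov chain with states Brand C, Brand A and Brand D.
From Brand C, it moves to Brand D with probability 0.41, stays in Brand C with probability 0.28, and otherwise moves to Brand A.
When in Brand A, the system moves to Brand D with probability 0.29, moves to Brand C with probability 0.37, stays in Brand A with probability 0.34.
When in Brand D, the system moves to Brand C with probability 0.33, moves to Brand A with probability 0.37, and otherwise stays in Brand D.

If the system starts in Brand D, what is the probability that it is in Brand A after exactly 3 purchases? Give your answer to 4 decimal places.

Propagate the distribution vector 3 purchases from Brand D.
After 0 purchases: (0.0000, 0.0000, 1.0000)
After 1 purchase: (0.3300, 0.3700, 0.3000)
After 2 purchases: (0.3283, 0.3391, 0.3326)
After 3 purchases: (0.3271, 0.3401, 0.3327)
P(in Brand A after 3 purchases) = 0.3401

0.3401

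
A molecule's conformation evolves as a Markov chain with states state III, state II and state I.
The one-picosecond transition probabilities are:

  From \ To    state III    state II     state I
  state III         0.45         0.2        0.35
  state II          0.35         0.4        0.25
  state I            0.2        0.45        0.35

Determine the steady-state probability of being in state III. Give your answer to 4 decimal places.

Let the stationary distribution be π with π = πP and π_1 + π_2 + π_3 = 1.
π_1 = 0.45·π_1 + 0.35·π_2 + 0.2·π_3
π_2 = 0.2·π_1 + 0.4·π_2 + 0.45·π_3
Solving with the normalization constraint gives π = (0.3364, 0.3485, 0.3152).
So the stationary probability of state III is 0.3364.

0.3364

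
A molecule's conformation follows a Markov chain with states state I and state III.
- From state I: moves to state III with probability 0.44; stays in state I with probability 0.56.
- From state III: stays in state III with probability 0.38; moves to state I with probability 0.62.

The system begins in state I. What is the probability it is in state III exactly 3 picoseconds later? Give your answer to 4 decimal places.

Propagate the distribution vector 3 picoseconds from state I.
After 0 picoseconds: (1.0000, 0.0000)
After 1 picosecond: (0.5600, 0.4400)
After 2 picoseconds: (0.5864, 0.4136)
After 3 picoseconds: (0.5848, 0.4152)
P(in state III after 3 picoseconds) = 0.4152

0.4152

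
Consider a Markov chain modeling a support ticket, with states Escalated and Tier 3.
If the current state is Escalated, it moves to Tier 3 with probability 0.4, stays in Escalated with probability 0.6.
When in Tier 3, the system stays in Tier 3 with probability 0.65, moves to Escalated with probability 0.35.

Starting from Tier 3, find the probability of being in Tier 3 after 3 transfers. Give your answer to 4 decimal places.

0.5406

Propagate the distribution vector 3 transfers from Tier 3.
After 0 transfers: (0.0000, 1.0000)
After 1 transfer: (0.3500, 0.6500)
After 2 transfers: (0.4375, 0.5625)
After 3 transfers: (0.4594, 0.5406)
P(in Tier 3 after 3 transfers) = 0.5406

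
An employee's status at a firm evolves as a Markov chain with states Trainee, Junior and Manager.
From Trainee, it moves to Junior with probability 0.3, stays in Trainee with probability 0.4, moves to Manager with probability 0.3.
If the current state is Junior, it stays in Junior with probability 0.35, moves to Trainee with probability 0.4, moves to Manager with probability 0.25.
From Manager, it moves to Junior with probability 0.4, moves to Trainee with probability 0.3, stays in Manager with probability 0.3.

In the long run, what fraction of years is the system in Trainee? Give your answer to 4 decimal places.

Let the stationary distribution be π with π = πP and π_1 + π_2 + π_3 = 1.
π_1 = 0.4·π_1 + 0.4·π_2 + 0.3·π_3
π_2 = 0.3·π_1 + 0.35·π_2 + 0.4·π_3
Solving with the normalization constraint gives π = (0.3717, 0.3455, 0.2827).
So the stationary probability of Trainee is 0.3717.

0.3717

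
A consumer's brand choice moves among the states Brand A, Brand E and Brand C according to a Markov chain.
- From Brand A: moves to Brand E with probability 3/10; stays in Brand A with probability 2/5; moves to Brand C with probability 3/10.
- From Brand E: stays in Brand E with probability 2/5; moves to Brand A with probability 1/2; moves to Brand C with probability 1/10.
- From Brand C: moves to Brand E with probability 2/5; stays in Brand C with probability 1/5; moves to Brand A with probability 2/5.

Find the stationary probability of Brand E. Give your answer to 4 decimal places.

0.3564

Let the stationary distribution be π with π = πP and π_1 + π_2 + π_3 = 1.
π_1 = 0.4·π_1 + 0.5·π_2 + 0.4·π_3
π_2 = 0.3·π_1 + 0.4·π_2 + 0.4·π_3
Solving with the normalization constraint gives π = (0.4356, 0.3564, 0.2079).
So the stationary probability of Brand E is 0.3564.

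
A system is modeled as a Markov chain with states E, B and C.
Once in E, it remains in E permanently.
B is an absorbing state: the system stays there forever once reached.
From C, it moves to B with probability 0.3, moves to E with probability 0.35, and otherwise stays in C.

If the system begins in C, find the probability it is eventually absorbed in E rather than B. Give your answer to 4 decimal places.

Let h(s) be the probability of absorption at E starting from transient state s. Then h(E) = 1 and h(B) = 0. By first-step analysis:
h(C) = 0.35·1 + 0.3·0 + 0.35·h(C)
Solving: h(C) = 0.5385.
Starting from C, the probability is 0.5385.

0.5385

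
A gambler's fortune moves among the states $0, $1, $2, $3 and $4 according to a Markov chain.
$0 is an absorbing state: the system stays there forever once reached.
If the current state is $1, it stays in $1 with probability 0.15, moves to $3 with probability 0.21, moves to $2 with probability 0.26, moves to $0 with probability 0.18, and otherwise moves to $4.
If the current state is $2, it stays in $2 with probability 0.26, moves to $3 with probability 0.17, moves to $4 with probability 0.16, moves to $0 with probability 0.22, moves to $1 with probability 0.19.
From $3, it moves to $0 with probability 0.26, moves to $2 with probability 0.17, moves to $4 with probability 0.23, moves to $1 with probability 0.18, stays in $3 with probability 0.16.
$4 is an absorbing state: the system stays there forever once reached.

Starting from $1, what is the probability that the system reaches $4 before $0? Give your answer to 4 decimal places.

Let h(s) be the probability of absorption at $4 starting from transient state s. Then h($4) = 1 and h($0) = 0. By first-step analysis:
h($1) = 0.18·0 + 0.15·h($1) + 0.26·h($2) + 0.21·h($3) + 0.2·1
h($2) = 0.22·0 + 0.19·h($1) + 0.26·h($2) + 0.17·h($3) + 0.16·1
h($3) = 0.26·0 + 0.18·h($1) + 0.17·h($2) + 0.16·h($3) + 0.23·1
Solving: h($1) = 0.4888, h($2) = 0.4496, h($3) = 0.4695.
Starting from $1, the probability is 0.4888.

0.4888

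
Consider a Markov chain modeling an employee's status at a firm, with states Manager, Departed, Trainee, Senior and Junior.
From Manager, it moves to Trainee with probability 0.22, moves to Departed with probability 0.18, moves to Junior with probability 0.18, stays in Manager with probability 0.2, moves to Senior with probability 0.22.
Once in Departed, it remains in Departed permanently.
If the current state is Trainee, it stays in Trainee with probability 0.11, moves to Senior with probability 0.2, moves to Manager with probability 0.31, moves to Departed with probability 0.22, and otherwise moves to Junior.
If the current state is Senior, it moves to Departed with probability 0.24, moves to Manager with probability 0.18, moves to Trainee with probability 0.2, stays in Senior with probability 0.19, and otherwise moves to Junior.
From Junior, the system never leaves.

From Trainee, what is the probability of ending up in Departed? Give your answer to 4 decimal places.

Let h(s) be the probability of absorption at Departed starting from transient state s. Then h(Departed) = 1 and h(Junior) = 0. By first-step analysis:
h(Manager) = 0.2·h(Manager) + 0.18·1 + 0.22·h(Trainee) + 0.22·h(Senior) + 0.18·0
h(Trainee) = 0.31·h(Manager) + 0.22·1 + 0.11·h(Trainee) + 0.2·h(Senior) + 0.16·0
h(Senior) = 0.18·h(Manager) + 0.24·1 + 0.2·h(Trainee) + 0.19·h(Senior) + 0.19·0
Solving: h(Manager) = 0.5293, h(Trainee) = 0.5554, h(Senior) = 0.5510.
Starting from Trainee, the probability is 0.5554.

0.5554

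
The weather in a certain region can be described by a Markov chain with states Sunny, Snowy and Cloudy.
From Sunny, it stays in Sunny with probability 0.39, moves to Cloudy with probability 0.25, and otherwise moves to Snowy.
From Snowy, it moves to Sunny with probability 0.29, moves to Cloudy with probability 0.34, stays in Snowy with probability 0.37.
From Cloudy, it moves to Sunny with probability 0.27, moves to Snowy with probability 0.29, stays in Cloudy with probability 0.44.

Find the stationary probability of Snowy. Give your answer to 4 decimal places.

Let the stationary distribution be π with π = πP and π_1 + π_2 + π_3 = 1.
π_1 = 0.39·π_1 + 0.29·π_2 + 0.27·π_3
π_2 = 0.36·π_1 + 0.37·π_2 + 0.29·π_3
Solving with the normalization constraint gives π = (0.3145, 0.3391, 0.3463).
So the stationary probability of Snowy is 0.3391.

0.3391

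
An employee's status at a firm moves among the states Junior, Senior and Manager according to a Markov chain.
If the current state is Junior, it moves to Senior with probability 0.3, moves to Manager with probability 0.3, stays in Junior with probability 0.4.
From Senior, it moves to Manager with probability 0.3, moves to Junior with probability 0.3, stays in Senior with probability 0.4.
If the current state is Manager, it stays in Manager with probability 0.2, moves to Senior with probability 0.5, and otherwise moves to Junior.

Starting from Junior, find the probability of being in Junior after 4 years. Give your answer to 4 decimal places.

Propagate the distribution vector 4 years from Junior.
After 0 years: (1.0000, 0.0000, 0.0000)
After 1 year: (0.4000, 0.3000, 0.3000)
After 2 years: (0.3400, 0.3900, 0.2700)
After 3 years: (0.3340, 0.3930, 0.2730)
After 4 years: (0.3334, 0.3939, 0.2727)
P(in Junior after 4 years) = 0.3334

0.3334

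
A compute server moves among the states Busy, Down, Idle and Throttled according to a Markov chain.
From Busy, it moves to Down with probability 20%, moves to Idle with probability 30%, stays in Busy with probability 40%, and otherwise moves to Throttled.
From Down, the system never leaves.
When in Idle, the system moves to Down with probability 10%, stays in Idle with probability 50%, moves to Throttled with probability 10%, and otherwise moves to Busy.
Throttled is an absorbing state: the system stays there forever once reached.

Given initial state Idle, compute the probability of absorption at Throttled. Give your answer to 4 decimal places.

Let h(s) be the probability of absorption at Throttled starting from transient state s. Then h(Throttled) = 1 and h(Down) = 0. By first-step analysis:
h(Busy) = 0.4·h(Busy) + 0.2·0 + 0.3·h(Idle) + 0.1·1
h(Idle) = 0.3·h(Busy) + 0.1·0 + 0.5·h(Idle) + 0.1·1
Solving: h(Busy) = 0.3810, h(Idle) = 0.4286.
Starting from Idle, the probability is 0.4286.

0.4286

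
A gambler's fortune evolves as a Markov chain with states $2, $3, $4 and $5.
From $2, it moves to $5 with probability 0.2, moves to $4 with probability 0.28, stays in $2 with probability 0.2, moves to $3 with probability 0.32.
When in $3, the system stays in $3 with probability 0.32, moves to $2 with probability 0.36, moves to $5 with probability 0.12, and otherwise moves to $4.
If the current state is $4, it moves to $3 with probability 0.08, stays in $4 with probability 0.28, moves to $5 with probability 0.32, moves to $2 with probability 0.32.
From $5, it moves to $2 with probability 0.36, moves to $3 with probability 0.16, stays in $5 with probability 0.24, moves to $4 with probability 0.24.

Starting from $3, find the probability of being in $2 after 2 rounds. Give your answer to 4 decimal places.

Propagate the distribution vector 2 rounds from $3.
After 0 rounds: (0.0000, 1.0000, 0.0000, 0.0000)
After 1 round: (0.3600, 0.3200, 0.2000, 0.1200)
After 2 rounds: (0.2944, 0.2528, 0.2496, 0.2032)
P(in $2 after 2 rounds) = 0.2944

0.2944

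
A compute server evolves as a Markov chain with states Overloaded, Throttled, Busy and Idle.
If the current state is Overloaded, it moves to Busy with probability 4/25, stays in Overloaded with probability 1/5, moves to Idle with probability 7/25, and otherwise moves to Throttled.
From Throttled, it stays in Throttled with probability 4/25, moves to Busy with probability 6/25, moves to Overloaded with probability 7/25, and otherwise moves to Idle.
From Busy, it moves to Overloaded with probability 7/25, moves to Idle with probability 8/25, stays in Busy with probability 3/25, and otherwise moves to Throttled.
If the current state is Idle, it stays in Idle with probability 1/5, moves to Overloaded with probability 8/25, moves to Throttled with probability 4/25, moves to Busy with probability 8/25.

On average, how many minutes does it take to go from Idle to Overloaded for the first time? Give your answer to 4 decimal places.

Let t(s) be the expected number of minutes to first reach Overloaded from state s, with t(Overloaded) = 0. Conditioning on the first minute:
t(Throttled) = 1 + 0.16·t(Throttled) + 0.24·t(Busy) + 0.32·t(Idle)
t(Busy) = 1 + 0.28·t(Throttled) + 0.12·t(Busy) + 0.32·t(Idle)
t(Idle) = 1 + 0.16·t(Throttled) + 0.32·t(Busy) + 0.2·t(Idle)
Solving: t(Throttled) = 3.4314, t(Busy) = 3.4314, t(Idle) = 3.3088.
Expected minutes from Idle to Overloaded: 3.3088.

3.3088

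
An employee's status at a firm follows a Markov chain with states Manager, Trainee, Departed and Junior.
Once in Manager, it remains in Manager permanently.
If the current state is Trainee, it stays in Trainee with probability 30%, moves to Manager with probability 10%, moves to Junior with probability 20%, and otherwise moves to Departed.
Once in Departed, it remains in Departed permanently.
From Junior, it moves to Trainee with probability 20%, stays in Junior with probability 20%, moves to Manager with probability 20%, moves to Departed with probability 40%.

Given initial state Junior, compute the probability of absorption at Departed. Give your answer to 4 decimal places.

0.6923

Let h(s) be the probability of absorption at Departed starting from transient state s. Then h(Departed) = 1 and h(Manager) = 0. By first-step analysis:
h(Trainee) = 0.1·0 + 0.3·h(Trainee) + 0.4·1 + 0.2·h(Junior)
h(Junior) = 0.2·0 + 0.2·h(Trainee) + 0.4·1 + 0.2·h(Junior)
Solving: h(Trainee) = 0.7692, h(Junior) = 0.6923.
Starting from Junior, the probability is 0.6923.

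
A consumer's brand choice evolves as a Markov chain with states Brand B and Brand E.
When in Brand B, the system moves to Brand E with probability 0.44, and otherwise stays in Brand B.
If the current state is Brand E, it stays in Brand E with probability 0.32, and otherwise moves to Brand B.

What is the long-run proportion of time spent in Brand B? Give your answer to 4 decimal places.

0.6071

Let the stationary distribution be π with π = πP and π_1 + π_2 = 1.
π_1 = 0.56·π_1 + 0.68·π_2
Solving with the normalization constraint gives π = (0.6071, 0.3929).
So the stationary probability of Brand B is 0.6071.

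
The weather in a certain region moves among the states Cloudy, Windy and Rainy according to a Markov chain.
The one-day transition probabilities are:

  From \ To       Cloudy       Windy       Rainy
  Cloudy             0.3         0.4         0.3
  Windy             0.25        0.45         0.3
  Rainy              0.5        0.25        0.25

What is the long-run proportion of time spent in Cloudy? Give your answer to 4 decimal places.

0.3383

Let the stationary distribution be π with π = πP and π_1 + π_2 + π_3 = 1.
π_1 = 0.3·π_1 + 0.25·π_2 + 0.5·π_3
π_2 = 0.4·π_1 + 0.45·π_2 + 0.25·π_3
Solving with the normalization constraint gives π = (0.3383, 0.3759, 0.2857).
So the stationary probability of Cloudy is 0.3383.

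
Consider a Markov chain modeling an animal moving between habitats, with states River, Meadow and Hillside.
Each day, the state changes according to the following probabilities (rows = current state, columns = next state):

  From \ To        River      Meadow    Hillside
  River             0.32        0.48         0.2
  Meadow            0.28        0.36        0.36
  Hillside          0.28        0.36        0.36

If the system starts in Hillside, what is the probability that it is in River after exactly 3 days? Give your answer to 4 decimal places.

Propagate the distribution vector 3 days from Hillside.
After 0 days: (0.0000, 0.0000, 1.0000)
After 1 day: (0.2800, 0.3600, 0.3600)
After 2 days: (0.2912, 0.3936, 0.3152)
After 3 days: (0.2916, 0.3949, 0.3134)
P(in River after 3 days) = 0.2916

0.2916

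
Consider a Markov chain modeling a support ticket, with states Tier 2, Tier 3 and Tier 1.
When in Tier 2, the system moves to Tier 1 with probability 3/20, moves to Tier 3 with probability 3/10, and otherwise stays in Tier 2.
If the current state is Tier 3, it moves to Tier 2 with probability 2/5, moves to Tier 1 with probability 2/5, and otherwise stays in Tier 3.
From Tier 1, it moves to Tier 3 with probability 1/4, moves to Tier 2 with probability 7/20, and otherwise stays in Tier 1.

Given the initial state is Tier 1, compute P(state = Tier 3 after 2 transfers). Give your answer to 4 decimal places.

0.2550

Sum over the intermediate state after 1 transfer:
P = P(Tier 1→Tier 2)·P(Tier 2→Tier 3) + P(Tier 1→Tier 3)·P(Tier 3→Tier 3) + P(Tier 1→Tier 1)·P(Tier 1→Tier 3)
  = 0.35×0.3 + 0.25×0.2 + 0.4×0.25
  = 0.1050 + 0.0500 + 0.1000 = 0.2550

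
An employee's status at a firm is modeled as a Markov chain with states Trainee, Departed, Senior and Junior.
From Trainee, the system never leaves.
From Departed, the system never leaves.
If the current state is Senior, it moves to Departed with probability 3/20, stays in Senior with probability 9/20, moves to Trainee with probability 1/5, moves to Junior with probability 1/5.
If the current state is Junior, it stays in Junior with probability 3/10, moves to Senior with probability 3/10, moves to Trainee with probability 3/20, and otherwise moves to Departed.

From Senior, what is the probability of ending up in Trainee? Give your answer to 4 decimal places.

Let h(s) be the probability of absorption at Trainee starting from transient state s. Then h(Trainee) = 1 and h(Departed) = 0. By first-step analysis:
h(Senior) = 0.2·1 + 0.15·0 + 0.45·h(Senior) + 0.2·h(Junior)
h(Junior) = 0.15·1 + 0.25·0 + 0.3·h(Senior) + 0.3·h(Junior)
Solving: h(Senior) = 0.5231, h(Junior) = 0.4385.
Starting from Senior, the probability is 0.5231.

0.5231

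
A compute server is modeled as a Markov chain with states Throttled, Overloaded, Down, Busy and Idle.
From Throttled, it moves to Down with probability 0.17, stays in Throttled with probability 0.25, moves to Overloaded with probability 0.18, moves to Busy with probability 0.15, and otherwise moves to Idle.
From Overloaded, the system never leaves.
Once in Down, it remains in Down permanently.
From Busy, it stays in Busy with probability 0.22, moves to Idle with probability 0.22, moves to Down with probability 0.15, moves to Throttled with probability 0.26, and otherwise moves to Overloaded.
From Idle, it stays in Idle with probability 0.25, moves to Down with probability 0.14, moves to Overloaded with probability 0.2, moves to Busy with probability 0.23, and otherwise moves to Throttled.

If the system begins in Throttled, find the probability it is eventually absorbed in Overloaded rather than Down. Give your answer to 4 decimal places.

0.5301

Let h(s) be the probability of absorption at Overloaded starting from transient state s. Then h(Overloaded) = 1 and h(Down) = 0. By first-step analysis:
h(Throttled) = 0.25·h(Throttled) + 0.18·1 + 0.17·0 + 0.15·h(Busy) + 0.25·h(Idle)
h(Busy) = 0.26·h(Throttled) + 0.15·1 + 0.15·0 + 0.22·h(Busy) + 0.22·h(Idle)
h(Idle) = 0.18·h(Throttled) + 0.2·1 + 0.14·0 + 0.23·h(Busy) + 0.25·h(Idle)
Solving: h(Throttled) = 0.5301, h(Busy) = 0.5256, h(Idle) = 0.5551.
Starting from Throttled, the probability is 0.5301.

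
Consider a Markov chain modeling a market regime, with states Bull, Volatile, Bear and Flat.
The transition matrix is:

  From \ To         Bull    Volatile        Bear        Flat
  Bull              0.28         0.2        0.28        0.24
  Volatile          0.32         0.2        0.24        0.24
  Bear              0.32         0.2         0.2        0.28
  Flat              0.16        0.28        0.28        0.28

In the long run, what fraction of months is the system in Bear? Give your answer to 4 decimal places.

Let the stationary distribution be π with π = πP and π_1 + π_2 + π_3 + π_4 = 1.
π_1 = 0.28·π_1 + 0.32·π_2 + 0.32·π_3 + 0.16·π_4
π_2 = 0.2·π_1 + 0.2·π_2 + 0.2·π_3 + 0.28·π_4
π_3 = 0.28·π_1 + 0.24·π_2 + 0.2·π_3 + 0.28·π_4
Solving with the normalization constraint gives π = (0.2676, 0.2208, 0.2511, 0.2605).
So the stationary probability of Bear is 0.2511.

0.2511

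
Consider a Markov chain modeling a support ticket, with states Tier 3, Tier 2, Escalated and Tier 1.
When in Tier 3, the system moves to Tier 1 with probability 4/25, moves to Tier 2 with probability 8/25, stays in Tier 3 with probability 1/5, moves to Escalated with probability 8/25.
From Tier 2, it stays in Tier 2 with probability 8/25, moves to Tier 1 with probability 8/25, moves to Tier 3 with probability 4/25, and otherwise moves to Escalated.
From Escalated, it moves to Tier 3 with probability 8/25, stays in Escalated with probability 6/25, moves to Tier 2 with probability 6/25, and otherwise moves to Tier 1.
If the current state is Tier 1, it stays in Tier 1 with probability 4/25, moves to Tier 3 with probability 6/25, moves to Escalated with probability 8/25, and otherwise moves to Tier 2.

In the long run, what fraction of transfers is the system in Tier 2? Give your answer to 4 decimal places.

0.2902

Let the stationary distribution be π with π = πP and π_1 + π_2 + π_3 + π_4 = 1.
π_1 = 0.2·π_1 + 0.16·π_2 + 0.32·π_3 + 0.24·π_4
π_2 = 0.32·π_1 + 0.32·π_2 + 0.24·π_3 + 0.28·π_4
π_3 = 0.32·π_1 + 0.2·π_2 + 0.24·π_3 + 0.32·π_4
Solving with the normalization constraint gives π = (0.2288, 0.2902, 0.2641, 0.2170).
So the stationary probability of Tier 2 is 0.2902.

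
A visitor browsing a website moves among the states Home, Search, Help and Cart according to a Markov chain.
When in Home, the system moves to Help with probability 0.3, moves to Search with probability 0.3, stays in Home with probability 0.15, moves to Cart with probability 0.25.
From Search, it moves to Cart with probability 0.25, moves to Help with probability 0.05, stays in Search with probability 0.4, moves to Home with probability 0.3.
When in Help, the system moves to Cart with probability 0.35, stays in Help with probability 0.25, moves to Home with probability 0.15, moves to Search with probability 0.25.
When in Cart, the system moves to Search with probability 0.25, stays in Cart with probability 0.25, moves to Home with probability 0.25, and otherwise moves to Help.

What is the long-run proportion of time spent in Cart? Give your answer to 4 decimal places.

0.2700

Let the stationary distribution be π with π = πP and π_1 + π_2 + π_3 + π_4 = 1.
π_1 = 0.15·π_1 + 0.3·π_2 + 0.15·π_3 + 0.25·π_4
π_2 = 0.3·π_1 + 0.4·π_2 + 0.25·π_3 + 0.25·π_4
π_3 = 0.3·π_1 + 0.05·π_2 + 0.25·π_3 + 0.25·π_4
Solving with the normalization constraint gives π = (0.2231, 0.3072, 0.1997, 0.2700).
So the stationary probability of Cart is 0.2700.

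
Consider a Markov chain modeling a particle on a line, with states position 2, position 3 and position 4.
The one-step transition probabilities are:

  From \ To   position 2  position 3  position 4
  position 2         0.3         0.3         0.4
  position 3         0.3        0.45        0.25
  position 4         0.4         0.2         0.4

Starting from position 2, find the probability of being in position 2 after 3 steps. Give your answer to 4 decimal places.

Propagate the distribution vector 3 steps from position 2.
After 0 steps: (1.0000, 0.0000, 0.0000)
After 1 step: (0.3000, 0.3000, 0.4000)
After 2 steps: (0.3400, 0.3050, 0.3550)
After 3 steps: (0.3355, 0.3103, 0.3543)
P(in position 2 after 3 steps) = 0.3355

0.3355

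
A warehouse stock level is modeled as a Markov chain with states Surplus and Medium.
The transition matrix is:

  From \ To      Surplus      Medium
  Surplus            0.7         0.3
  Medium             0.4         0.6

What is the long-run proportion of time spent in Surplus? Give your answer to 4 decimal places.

0.5714

Let the stationary distribution be π with π = πP and π_1 + π_2 = 1.
π_1 = 0.7·π_1 + 0.4·π_2
Solving with the normalization constraint gives π = (0.5714, 0.4286).
So the stationary probability of Surplus is 0.5714.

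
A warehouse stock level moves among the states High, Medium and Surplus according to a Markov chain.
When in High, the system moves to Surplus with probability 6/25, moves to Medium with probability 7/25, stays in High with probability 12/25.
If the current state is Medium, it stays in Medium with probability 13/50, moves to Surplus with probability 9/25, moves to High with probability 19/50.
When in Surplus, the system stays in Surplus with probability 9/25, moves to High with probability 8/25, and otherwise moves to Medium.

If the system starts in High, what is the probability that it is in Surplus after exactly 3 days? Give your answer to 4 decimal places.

Propagate the distribution vector 3 days from High.
After 0 days: (1.0000, 0.0000, 0.0000)
After 1 day: (0.4800, 0.2800, 0.2400)
After 2 days: (0.4136, 0.2840, 0.3024)
After 3 days: (0.4032, 0.2864, 0.3104)
P(in Surplus after 3 days) = 0.3104

0.3104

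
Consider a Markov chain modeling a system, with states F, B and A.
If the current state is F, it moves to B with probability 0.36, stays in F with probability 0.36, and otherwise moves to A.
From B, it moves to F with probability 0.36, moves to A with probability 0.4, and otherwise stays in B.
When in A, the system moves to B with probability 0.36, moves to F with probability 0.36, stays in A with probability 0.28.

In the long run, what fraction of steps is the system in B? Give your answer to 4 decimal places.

0.3214

Let the stationary distribution be π with π = πP and π_1 + π_2 + π_3 = 1.
π_1 = 0.36·π_1 + 0.36·π_2 + 0.36·π_3
π_2 = 0.36·π_1 + 0.24·π_2 + 0.36·π_3
Solving with the normalization constraint gives π = (0.3600, 0.3214, 0.3186).
So the stationary probability of B is 0.3214.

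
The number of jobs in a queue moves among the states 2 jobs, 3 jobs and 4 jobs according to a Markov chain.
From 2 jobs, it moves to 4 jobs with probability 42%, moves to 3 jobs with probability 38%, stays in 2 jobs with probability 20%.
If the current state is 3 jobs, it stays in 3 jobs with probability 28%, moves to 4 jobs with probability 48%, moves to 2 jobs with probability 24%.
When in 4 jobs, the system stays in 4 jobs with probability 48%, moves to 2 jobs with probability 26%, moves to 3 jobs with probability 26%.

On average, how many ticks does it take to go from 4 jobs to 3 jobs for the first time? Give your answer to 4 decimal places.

Let t(s) be the expected number of ticks to first reach 3 jobs from state s, with t(3 jobs) = 0. Conditioning on the first tick:
t(2 jobs) = 1 + 0.2·t(2 jobs) + 0.42·t(4 jobs)
t(4 jobs) = 1 + 0.26·t(2 jobs) + 0.48·t(4 jobs)
Solving: t(2 jobs) = 3.0639, t(4 jobs) = 3.4550.
Expected ticks from 4 jobs to 3 jobs: 3.4550.

3.4550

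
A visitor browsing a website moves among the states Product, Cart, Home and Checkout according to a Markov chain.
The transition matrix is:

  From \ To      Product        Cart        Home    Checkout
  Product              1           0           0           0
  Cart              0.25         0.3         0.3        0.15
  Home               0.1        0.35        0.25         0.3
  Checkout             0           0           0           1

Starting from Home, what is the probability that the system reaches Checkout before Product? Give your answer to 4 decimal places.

0.6250

Let h(s) be the probability of absorption at Checkout starting from transient state s. Then h(Checkout) = 1 and h(Product) = 0. By first-step analysis:
h(Cart) = 0.25·0 + 0.3·h(Cart) + 0.3·h(Home) + 0.15·1
h(Home) = 0.1·0 + 0.35·h(Cart) + 0.25·h(Home) + 0.3·1
Solving: h(Cart) = 0.4821, h(Home) = 0.6250.
Starting from Home, the probability is 0.6250.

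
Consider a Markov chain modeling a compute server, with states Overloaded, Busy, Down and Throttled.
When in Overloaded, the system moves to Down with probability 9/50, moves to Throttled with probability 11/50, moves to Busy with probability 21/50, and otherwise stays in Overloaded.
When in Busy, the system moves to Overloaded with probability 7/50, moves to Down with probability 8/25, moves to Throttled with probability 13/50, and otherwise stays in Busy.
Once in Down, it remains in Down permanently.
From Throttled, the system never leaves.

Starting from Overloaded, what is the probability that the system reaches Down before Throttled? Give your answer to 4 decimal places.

Let h(s) be the probability of absorption at Down starting from transient state s. Then h(Down) = 1 and h(Throttled) = 0. By first-step analysis:
h(Overloaded) = 0.18·h(Overloaded) + 0.42·h(Busy) + 0.18·1 + 0.22·0
h(Busy) = 0.14·h(Overloaded) + 0.28·h(Busy) + 0.32·1 + 0.26·0
Solving: h(Overloaded) = 0.4966, h(Busy) = 0.5410.
Starting from Overloaded, the probability is 0.4966.

0.4966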